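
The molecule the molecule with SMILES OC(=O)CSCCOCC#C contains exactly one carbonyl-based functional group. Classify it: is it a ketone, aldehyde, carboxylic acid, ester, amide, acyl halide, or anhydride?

carboxylic acid

The carbonyl is in the HOOC segment: –COOH: carbonyl C bonded to –OH and C → carboxylic acid (the –OH is not a separate alcohol).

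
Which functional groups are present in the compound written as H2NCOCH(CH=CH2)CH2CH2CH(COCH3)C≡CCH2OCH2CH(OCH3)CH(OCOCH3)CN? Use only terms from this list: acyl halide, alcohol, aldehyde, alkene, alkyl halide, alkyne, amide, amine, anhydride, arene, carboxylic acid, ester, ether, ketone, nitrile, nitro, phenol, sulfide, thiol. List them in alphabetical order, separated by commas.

Taking each segment in turn:
  H2NCO: –C(=O)NH2: carbonyl C bonded to C and to N → amide (the N is not a separate amine).
  CH(CH=CH2): pendant –CH=CH2: C=C double bond → alkene.
  CH(COCH3): pendant –COCH3: carbonyl C bonded to two carbons → ketone.
  C≡C: C≡C triple bond → alkyne.
  CH2OCH2: C–O–C with sp³ carbons on both sides and no adjacent C=O → ether.
  CH(OCH3): pendant –OCH3: C–O–C with sp³ C, no adjacent C=O → ether.
  CH(OCOCH3): pendant –OC(=O)CH3: an acyloxy group → ester.
  CN: –C≡N: carbon triple-bonded to nitrogen → nitrile.

alkene, alkyne, amide, ester, ether, ketone, nitrile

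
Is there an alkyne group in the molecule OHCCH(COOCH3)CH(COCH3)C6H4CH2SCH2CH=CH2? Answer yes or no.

Working along the chain:
  OHC: terminal –CHO: carbonyl C bonded to H and C → aldehyde.
  CH(COOCH3): pendant –COOCH3: carbonyl C bonded to C and –OCH3 → ester.
  CH(COCH3): pendant –COCH3: carbonyl C bonded to two carbons → ketone.
  C6H4: para-disubstituted benzene ring → arene.
  CH2SCH2: C–S–C linkage → sulfide (thioether).
  CH=CH2: C=C double bond → alkene.
The groups actually present are: aldehyde, alkene, arene, ester, ketone, sulfide.

no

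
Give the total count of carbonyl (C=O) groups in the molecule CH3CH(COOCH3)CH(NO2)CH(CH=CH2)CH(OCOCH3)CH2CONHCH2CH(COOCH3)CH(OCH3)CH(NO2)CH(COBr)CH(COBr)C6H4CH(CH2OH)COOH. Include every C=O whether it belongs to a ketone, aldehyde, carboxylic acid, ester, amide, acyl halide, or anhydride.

CH(COOCH3): ester, 1 C=O (running total 1).
CH(OCOCH3): ester, 1 C=O (running total 2).
CH2CONHCH2: amide, 1 C=O (running total 3).
CH(COOCH3): ester, 1 C=O (running total 4).
CH(COBr): acyl halide, 1 C=O (running total 5).
CH(COBr): acyl halide, 1 C=O (running total 6).
COOH: carboxylic acid, 1 C=O (running total 7).

7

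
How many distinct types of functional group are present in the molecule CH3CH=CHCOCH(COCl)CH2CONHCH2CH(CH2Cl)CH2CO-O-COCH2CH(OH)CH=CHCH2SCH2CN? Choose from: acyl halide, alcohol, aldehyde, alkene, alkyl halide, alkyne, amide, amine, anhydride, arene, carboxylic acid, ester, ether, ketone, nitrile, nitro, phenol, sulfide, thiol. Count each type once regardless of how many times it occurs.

Reading the structure from left to right:
  CH=CH: C=C double bond → alkene.
  CO: –C(=O)– with carbon on both sides → ketone.
  CH(COCl): pendant –C(=O)X: carbonyl C bonded to C and halogen → acyl halide.
  CH2CONHCH2: –C(=O)–N– linkage → amide (the N is not an amine).
  CH(CH2Cl): pendant –CH2X: halogen on sp³ carbon → alkyl halide.
  CH2CO-O-COCH2: two acyl groups sharing one oxygen, –C(=O)–O–C(=O)– → anhydride.
  CH(OH): –OH on an sp³ carbon → alcohol (secondary).
  CH=CH: C=C double bond → alkene.
  CH2SCH2: C–S–C linkage → sulfide (thioether).
  CN: –C≡N: carbon triple-bonded to nitrogen → nitrile.
Distinct types present: acyl halide, alcohol, alkene, alkyl halide, amide, anhydride, ketone, nitrile, sulfide.

9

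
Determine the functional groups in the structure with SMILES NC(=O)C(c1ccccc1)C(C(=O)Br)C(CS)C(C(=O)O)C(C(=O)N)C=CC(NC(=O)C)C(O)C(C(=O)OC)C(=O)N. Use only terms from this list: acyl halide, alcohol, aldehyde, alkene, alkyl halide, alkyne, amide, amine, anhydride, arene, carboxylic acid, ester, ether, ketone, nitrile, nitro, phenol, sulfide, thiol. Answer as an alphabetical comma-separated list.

–C(=O)NH2: carbonyl C bonded to C and to N → amide (the N is not a separate amine).
pendant –C6H5: benzene ring → arene.
pendant –C(=O)X: carbonyl C bonded to C and halogen → acyl halide.
pendant –CH2SH → thiol.
pendant –COOH: carbonyl C bonded to C and –OH → carboxylic acid.
pendant –CONH2: carbonyl C bonded to C and N → amide.
C=C double bond → alkene.
pendant –NHC(=O)CH3: N bonded to a carbonyl → amide (not amine).
–OH on an sp³ carbon → alcohol (secondary).
pendant –COOCH3: carbonyl C bonded to C and –OCH3 → ester.
–C(=O)NH2: carbonyl C bonded to C and to N → amide (the N is not a separate amine).

acyl halide, alcohol, alkene, amide, arene, carboxylic acid, ester, thiol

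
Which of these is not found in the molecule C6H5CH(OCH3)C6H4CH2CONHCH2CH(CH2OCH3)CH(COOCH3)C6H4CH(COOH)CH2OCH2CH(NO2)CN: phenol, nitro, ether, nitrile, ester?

phenol

ester: present (CH(COOCH3) — pendant –COOCH3: carbonyl C bonded to C and –OCH3 → ester).
ether: present (CH(OCH3) — pendant –OCH3: C–O–C with sp³ C, no adjacent C=O → ether).
nitro: present (CH(NO2) — –NO2 on an sp³ carbon → nitro (the N=O is not a carbonyl)).
nitrile: present (CN — –C≡N: carbon triple-bonded to nitrogen → nitrile).
phenol: no segment matches this pattern.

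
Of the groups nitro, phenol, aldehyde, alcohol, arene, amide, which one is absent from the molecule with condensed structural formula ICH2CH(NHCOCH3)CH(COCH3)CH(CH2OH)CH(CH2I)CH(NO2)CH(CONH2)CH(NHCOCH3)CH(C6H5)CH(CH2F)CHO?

amide: present (CH(NHCOCH3) — pendant –NHC(=O)CH3: N bonded to a carbonyl → amide (not amine)).
nitro: present (CH(NO2) — –NO2 on an sp³ carbon → nitro (the N=O is not a carbonyl)).
aldehyde: present (CHO — terminal –CHO: carbonyl C bonded to H and C → aldehyde).
arene: present (CH(C6H5) — pendant –C6H5: benzene ring → arene).
alcohol: present (CH(CH2OH) — pendant –CH2OH on an sp³ backbone C → alcohol).
phenol: absent. In CH(CH2OH), the –OH is on an sp³ carbon, not on an aromatic ring, so it is an alcohol.

phenol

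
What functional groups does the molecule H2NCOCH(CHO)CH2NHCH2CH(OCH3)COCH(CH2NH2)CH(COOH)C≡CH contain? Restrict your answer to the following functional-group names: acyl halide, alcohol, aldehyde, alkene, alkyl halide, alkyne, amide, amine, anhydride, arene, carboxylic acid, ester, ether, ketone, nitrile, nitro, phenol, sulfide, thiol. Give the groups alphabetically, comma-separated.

aldehyde, alkyne, amide, amine, carboxylic acid, ether, ketone

–C(=O)NH2: carbonyl C bonded to C and to N → amide (the N is not a separate amine).
pendant –CHO: carbonyl C bonded to C and H → aldehyde.
C–N–C with sp³ carbons and no adjacent C=O → amine (secondary).
pendant –OCH3: C–O–C with sp³ C, no adjacent C=O → ether.
–C(=O)– with carbon on both sides → ketone.
pendant –CH2NH2: N on sp³ C, no adjacent C=O → amine.
pendant –COOH: carbonyl C bonded to C and –OH → carboxylic acid.
C≡C triple bond → alkyne.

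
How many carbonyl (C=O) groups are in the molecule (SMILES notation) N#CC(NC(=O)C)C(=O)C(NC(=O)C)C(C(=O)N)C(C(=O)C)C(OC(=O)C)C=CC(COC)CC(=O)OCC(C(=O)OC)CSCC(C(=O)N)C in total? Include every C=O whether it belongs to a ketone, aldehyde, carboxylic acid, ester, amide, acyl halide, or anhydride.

CH(NHCOCH3): amide, 1 C=O (running total 1).
CO: ketone, 1 C=O (running total 2).
CH(NHCOCH3): amide, 1 C=O (running total 3).
CH(CONH2): amide, 1 C=O (running total 4).
CH(COCH3): ketone, 1 C=O (running total 5).
CH(OCOCH3): ester, 1 C=O (running total 6).
CH2COOCH2: ester, 1 C=O (running total 7).
CH(COOCH3): ester, 1 C=O (running total 8).
CH(CONH2): amide, 1 C=O (running total 9).

9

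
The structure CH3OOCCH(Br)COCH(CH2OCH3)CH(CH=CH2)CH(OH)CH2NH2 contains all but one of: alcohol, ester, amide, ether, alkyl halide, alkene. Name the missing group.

alkyl halide: present (CH(Br) — halogen on an sp³ carbon → alkyl halide).
ester: present (CH3OOC — CH3O–C(=O)–: carbonyl C bonded to C and to –OCH3 → ester (not ketone + ether)).
alkene: present (CH(CH=CH2) — pendant –CH=CH2: C=C double bond → alkene).
ether: present (CH(CH2OCH3) — pendant –CH2OCH3: C–O–C linkage → ether).
alcohol: present (CH(OH) — –OH on an sp³ carbon → alcohol (secondary)).
amide: no segment matches this pattern.

amide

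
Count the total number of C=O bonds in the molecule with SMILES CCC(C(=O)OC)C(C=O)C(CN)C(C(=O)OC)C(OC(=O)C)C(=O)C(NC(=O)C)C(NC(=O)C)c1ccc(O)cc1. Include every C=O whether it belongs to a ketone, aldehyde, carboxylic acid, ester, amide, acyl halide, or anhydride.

7

CH(COOCH3): ester, 1 C=O (running total 1).
CH(CHO): aldehyde, 1 C=O (running total 2).
CH(COOCH3): ester, 1 C=O (running total 3).
CH(OCOCH3): ester, 1 C=O (running total 4).
CO: ketone, 1 C=O (running total 5).
CH(NHCOCH3): amide, 1 C=O (running total 6).
CH(NHCOCH3): amide, 1 C=O (running total 7).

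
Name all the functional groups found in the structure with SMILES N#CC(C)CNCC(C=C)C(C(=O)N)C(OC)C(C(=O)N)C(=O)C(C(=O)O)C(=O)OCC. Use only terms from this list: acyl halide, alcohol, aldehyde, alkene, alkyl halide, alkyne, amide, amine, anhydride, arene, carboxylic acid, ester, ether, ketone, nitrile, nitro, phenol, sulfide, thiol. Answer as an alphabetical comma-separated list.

Taking each segment in turn:
  N≡C: N≡C–: carbon triple-bonded to nitrogen → nitrile.
  CH2NHCH2: C–N–C with sp³ carbons and no adjacent C=O → amine (secondary).
  CH(CH=CH2): pendant –CH=CH2: C=C double bond → alkene.
  CH(CONH2): pendant –CONH2: carbonyl C bonded to C and N → amide.
  CH(OCH3): pendant –OCH3: C–O–C with sp³ C, no adjacent C=O → ether.
  CH(CONH2): pendant –CONH2: carbonyl C bonded to C and N → amide.
  CO: –C(=O)– with carbon on both sides → ketone.
  CH(COOH): pendant –COOH: carbonyl C bonded to C and –OH → carboxylic acid.
  COOCH2CH3: –C(=O)OCH2CH3: carbonyl C bonded to C and to –OEt → ester.

alkene, amide, amine, carboxylic acid, ester, ether, ketone, nitrile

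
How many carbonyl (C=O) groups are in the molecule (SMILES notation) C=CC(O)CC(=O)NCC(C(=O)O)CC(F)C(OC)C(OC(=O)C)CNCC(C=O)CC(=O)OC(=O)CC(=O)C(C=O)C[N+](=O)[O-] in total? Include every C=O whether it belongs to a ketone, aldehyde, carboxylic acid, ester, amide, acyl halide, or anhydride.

8

CH2CONHCH2: amide, 1 C=O (running total 1).
CH(COOH): carboxylic acid, 1 C=O (running total 2).
CH(OCOCH3): ester, 1 C=O (running total 3).
CH(CHO): aldehyde, 1 C=O (running total 4).
CH2CO-O-COCH2: anhydride, 2 C=O (running total 6).
CO: ketone, 1 C=O (running total 7).
CH(CHO): aldehyde, 1 C=O (running total 8).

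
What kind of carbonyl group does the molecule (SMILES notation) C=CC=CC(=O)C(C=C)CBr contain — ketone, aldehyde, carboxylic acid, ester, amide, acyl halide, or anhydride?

The carbonyl is in the CO segment: –C(=O)– with carbon on both sides → ketone.

ketone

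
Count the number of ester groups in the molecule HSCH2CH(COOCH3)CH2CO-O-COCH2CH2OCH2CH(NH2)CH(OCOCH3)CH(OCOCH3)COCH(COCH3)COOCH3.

4

Reading the structure from left to right:
  HSCH2: –SH on an sp³ carbon → thiol.
  CH(COOCH3): pendant –COOCH3: carbonyl C bonded to C and –OCH3 → ester.
  CH2CO-O-COCH2: two acyl groups sharing one oxygen, –C(=O)–O–C(=O)– → anhydride.
  CH2OCH2: C–O–C with sp³ carbons on both sides and no adjacent C=O → ether.
  CH(NH2): –NH2 on an sp³ carbon with no adjacent C=O → amine.
  CH(OCOCH3): pendant –OC(=O)CH3: an acyloxy group → ester.
  CH(OCOCH3): pendant –OC(=O)CH3: an acyloxy group → ester.
  CO: –C(=O)– with carbon on both sides → ketone.
  CH(COCH3): pendant –COCH3: carbonyl C bonded to two carbons → ketone.
  COOCH3: –C(=O)OCH3: carbonyl C bonded to C and to –OCH3 → ester (not ketone + ether).
Ester appears at: CH(COOCH3), CH(OCOCH3), CH(OCOCH3), COOCH3 → 4.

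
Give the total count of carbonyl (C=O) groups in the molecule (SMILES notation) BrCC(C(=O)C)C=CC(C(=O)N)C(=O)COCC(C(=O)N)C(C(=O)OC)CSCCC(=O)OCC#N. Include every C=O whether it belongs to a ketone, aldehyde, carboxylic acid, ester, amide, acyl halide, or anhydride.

6

CH(COCH3): ketone, 1 C=O (running total 1).
CH(CONH2): amide, 1 C=O (running total 2).
CO: ketone, 1 C=O (running total 3).
CH(CONH2): amide, 1 C=O (running total 4).
CH(COOCH3): ester, 1 C=O (running total 5).
CH2COOCH2: ester, 1 C=O (running total 6).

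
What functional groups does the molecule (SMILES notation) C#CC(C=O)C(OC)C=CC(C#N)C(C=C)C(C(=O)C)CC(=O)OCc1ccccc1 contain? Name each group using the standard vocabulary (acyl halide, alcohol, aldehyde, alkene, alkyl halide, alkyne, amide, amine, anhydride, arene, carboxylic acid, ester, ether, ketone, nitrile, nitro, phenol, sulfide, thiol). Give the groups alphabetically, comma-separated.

aldehyde, alkene, alkyne, arene, ester, ether, ketone, nitrile

Working along the chain:
  HC≡C: C≡C triple bond → alkyne.
  CH(CHO): pendant –CHO: carbonyl C bonded to C and H → aldehyde.
  CH(OCH3): pendant –OCH3: C–O–C with sp³ C, no adjacent C=O → ether.
  CH=CH: C=C double bond → alkene.
  CH(CN): pendant –C≡N: nitrile.
  CH(CH=CH2): pendant –CH=CH2: C=C double bond → alkene.
  CH(COCH3): pendant –COCH3: carbonyl C bonded to two carbons → ketone.
  CH2COOCH2: –C(=O)–O–C with C on the carbonyl side → ester.
  C6H5: –C6H5 phenyl ring → arene.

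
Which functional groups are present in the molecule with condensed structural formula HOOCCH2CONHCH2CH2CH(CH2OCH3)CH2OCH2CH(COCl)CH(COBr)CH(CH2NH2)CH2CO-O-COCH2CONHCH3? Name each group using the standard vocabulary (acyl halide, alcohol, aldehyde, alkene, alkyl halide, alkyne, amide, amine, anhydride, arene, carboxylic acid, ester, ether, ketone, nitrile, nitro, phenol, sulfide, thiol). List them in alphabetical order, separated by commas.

Working along the chain:
  HOOC: –COOH: carbonyl C bonded to –OH and C → carboxylic acid (the –OH is not a separate alcohol).
  CH2CONHCH2: –C(=O)–N– linkage → amide (the N is not an amine).
  CH(CH2OCH3): pendant –CH2OCH3: C–O–C linkage → ether.
  CH2OCH2: C–O–C with sp³ carbons on both sides and no adjacent C=O → ether.
  CH(COCl): pendant –C(=O)X: carbonyl C bonded to C and halogen → acyl halide.
  CH(COBr): pendant –C(=O)X: carbonyl C bonded to C and halogen → acyl halide.
  CH(CH2NH2): pendant –CH2NH2: N on sp³ C, no adjacent C=O → amine.
  CH2CO-O-COCH2: two acyl groups sharing one oxygen, –C(=O)–O–C(=O)– → anhydride.
  CONHCH3: –C(=O)NHCH3: carbonyl C bonded to C and to N → amide (the N is not an amine).

acyl halide, amide, amine, anhydride, carboxylic acid, ether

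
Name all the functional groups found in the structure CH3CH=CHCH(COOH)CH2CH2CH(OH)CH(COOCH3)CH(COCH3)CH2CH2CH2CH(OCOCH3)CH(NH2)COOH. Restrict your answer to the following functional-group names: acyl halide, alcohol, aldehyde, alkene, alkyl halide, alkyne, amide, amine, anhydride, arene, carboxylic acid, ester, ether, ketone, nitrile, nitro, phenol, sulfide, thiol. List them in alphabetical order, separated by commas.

Reading the structure from left to right:
  CH=CH: C=C double bond → alkene.
  CH(COOH): pendant –COOH: carbonyl C bonded to C and –OH → carboxylic acid.
  CH(OH): –OH on an sp³ carbon → alcohol (secondary).
  CH(COOCH3): pendant –COOCH3: carbonyl C bonded to C and –OCH3 → ester.
  CH(COCH3): pendant –COCH3: carbonyl C bonded to two carbons → ketone.
  CH(OCOCH3): pendant –OC(=O)CH3: an acyloxy group → ester.
  CH(NH2): –NH2 on an sp³ carbon with no adjacent C=O → amine.
  COOH: –COOH: carbonyl C bonded to –OH and C → carboxylic acid (the –OH is not a separate alcohol).

alcohol, alkene, amine, carboxylic acid, ester, ketone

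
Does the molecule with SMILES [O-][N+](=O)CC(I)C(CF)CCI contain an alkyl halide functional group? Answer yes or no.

Reading the structure from left to right:
  O2NCH2: –NO2 on carbon → nitro group.
  CH(I): halogen on an sp³ carbon → alkyl halide.
  CH(CH2F): pendant –CH2X: halogen on sp³ carbon → alkyl halide.
  CH2I: halogen on an sp³ carbon → alkyl halide.
The CH(I) segment supplies the alkyl halide: halogen on an sp³ carbon → alkyl halide.

yes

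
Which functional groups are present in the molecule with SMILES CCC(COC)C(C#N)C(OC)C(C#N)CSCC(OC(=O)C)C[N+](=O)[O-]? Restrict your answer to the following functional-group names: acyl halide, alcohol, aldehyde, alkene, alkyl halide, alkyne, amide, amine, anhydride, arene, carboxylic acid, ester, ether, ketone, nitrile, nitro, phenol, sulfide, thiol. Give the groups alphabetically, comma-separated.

pendant –CH2OCH3: C–O–C linkage → ether.
pendant –C≡N: nitrile.
pendant –OCH3: C–O–C with sp³ C, no adjacent C=O → ether.
pendant –C≡N: nitrile.
C–S–C linkage → sulfide (thioether).
pendant –OC(=O)CH3: an acyloxy group → ester.
–NO2 on carbon → nitro group.

ester, ether, nitrile, nitro, sulfide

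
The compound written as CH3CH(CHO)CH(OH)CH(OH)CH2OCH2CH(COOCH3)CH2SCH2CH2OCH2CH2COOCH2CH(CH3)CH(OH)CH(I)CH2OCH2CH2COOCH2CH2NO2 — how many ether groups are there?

3

pendant –CHO: carbonyl C bonded to C and H → aldehyde.
–OH on an sp³ carbon → alcohol (secondary).
–OH on an sp³ carbon → alcohol (secondary).
C–O–C with sp³ carbons on both sides and no adjacent C=O → ether.
pendant –COOCH3: carbonyl C bonded to C and –OCH3 → ester.
C–S–C linkage → sulfide (thioether).
C–O–C with sp³ carbons on both sides and no adjacent C=O → ether.
–C(=O)–O–C with C on the carbonyl side → ester.
–OH on an sp³ carbon → alcohol (secondary).
halogen on an sp³ carbon → alkyl halide.
C–O–C with sp³ carbons on both sides and no adjacent C=O → ether.
–C(=O)–O–C with C on the carbonyl side → ester.
–NO2 on carbon → nitro group.
Ether appears at: CH2OCH2, CH2OCH2, CH2OCH2 → 3.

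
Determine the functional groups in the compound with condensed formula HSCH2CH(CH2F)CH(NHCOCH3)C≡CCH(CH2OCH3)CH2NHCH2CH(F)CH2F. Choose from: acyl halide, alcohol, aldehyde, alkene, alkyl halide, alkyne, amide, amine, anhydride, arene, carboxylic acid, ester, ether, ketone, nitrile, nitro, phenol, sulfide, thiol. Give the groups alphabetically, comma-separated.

Working along the chain:
  HSCH2: –SH on an sp³ carbon → thiol.
  CH(CH2F): pendant –CH2X: halogen on sp³ carbon → alkyl halide.
  CH(NHCOCH3): pendant –NHC(=O)CH3: N bonded to a carbonyl → amide (not amine).
  C≡C: C≡C triple bond → alkyne.
  CH(CH2OCH3): pendant –CH2OCH3: C–O–C linkage → ether.
  CH2NHCH2: C–N–C with sp³ carbons and no adjacent C=O → amine (secondary).
  CH(F): halogen on an sp³ carbon → alkyl halide.
  CH2F: halogen on an sp³ carbon → alkyl halide.

alkyl halide, alkyne, amide, amine, ether, thiol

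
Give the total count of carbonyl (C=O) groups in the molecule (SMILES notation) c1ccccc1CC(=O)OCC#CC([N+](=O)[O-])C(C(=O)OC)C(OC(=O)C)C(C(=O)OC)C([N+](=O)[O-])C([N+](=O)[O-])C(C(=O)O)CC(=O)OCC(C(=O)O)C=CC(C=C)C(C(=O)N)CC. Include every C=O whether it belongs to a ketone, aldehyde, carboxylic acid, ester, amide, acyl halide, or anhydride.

8

CH2COOCH2: ester, 1 C=O (running total 1).
CH(COOCH3): ester, 1 C=O (running total 2).
CH(OCOCH3): ester, 1 C=O (running total 3).
CH(COOCH3): ester, 1 C=O (running total 4).
CH(COOH): carboxylic acid, 1 C=O (running total 5).
CH2COOCH2: ester, 1 C=O (running total 6).
CH(COOH): carboxylic acid, 1 C=O (running total 7).
CH(CONH2): amide, 1 C=O (running total 8).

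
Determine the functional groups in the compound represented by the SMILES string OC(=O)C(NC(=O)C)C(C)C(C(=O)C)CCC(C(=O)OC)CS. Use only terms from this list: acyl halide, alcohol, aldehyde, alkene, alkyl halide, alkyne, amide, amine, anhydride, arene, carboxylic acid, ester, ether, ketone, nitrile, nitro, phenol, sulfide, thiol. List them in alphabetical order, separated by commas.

amide, carboxylic acid, ester, ketone, thiol

–COOH: carbonyl C bonded to –OH and C → carboxylic acid (the –OH is not a separate alcohol).
pendant –NHC(=O)CH3: N bonded to a carbonyl → amide (not amine).
pendant –COCH3: carbonyl C bonded to two carbons → ketone.
pendant –COOCH3: carbonyl C bonded to C and –OCH3 → ester.
–SH on an sp³ carbon → thiol.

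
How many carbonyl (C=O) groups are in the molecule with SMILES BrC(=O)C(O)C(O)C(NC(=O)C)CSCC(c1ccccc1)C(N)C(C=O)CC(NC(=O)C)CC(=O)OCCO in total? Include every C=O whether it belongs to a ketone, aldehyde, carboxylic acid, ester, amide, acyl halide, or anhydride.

5

BrCO: acyl halide, 1 C=O (running total 1).
CH(NHCOCH3): amide, 1 C=O (running total 2).
CH(CHO): aldehyde, 1 C=O (running total 3).
CH(NHCOCH3): amide, 1 C=O (running total 4).
CH2COOCH2: ester, 1 C=O (running total 5).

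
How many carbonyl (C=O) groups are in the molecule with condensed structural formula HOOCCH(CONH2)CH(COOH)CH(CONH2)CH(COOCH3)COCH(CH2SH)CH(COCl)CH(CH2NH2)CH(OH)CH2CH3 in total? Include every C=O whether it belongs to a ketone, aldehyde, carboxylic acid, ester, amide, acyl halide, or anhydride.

HOOC: carboxylic acid, 1 C=O (running total 1).
CH(CONH2): amide, 1 C=O (running total 2).
CH(COOH): carboxylic acid, 1 C=O (running total 3).
CH(CONH2): amide, 1 C=O (running total 4).
CH(COOCH3): ester, 1 C=O (running total 5).
CO: ketone, 1 C=O (running total 6).
CH(COCl): acyl halide, 1 C=O (running total 7).

7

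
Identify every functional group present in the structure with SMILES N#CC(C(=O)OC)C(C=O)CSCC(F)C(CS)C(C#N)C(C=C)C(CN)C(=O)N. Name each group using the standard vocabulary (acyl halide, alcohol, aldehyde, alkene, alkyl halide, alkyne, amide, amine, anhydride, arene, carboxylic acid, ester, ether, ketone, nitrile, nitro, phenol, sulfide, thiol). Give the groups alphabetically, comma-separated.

aldehyde, alkene, alkyl halide, amide, amine, ester, nitrile, sulfide, thiol

N≡C–: carbon triple-bonded to nitrogen → nitrile.
pendant –COOCH3: carbonyl C bonded to C and –OCH3 → ester.
pendant –CHO: carbonyl C bonded to C and H → aldehyde.
C–S–C linkage → sulfide (thioether).
halogen on an sp³ carbon → alkyl halide.
pendant –CH2SH → thiol.
pendant –C≡N: nitrile.
pendant –CH=CH2: C=C double bond → alkene.
pendant –CH2NH2: N on sp³ C, no adjacent C=O → amine.
–C(=O)NH2: carbonyl C bonded to C and to N → amide (the N is not a separate amine).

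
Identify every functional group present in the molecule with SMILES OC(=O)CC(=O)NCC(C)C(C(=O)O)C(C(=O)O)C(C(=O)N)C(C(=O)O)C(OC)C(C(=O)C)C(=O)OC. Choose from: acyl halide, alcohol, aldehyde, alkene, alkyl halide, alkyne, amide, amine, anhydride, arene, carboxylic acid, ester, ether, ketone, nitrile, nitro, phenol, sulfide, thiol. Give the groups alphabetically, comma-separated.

–COOH: carbonyl C bonded to –OH and C → carboxylic acid (the –OH is not a separate alcohol).
–C(=O)–N– linkage → amide (the N is not an amine).
pendant –COOH: carbonyl C bonded to C and –OH → carboxylic acid.
pendant –COOH: carbonyl C bonded to C and –OH → carboxylic acid.
pendant –CONH2: carbonyl C bonded to C and N → amide.
pendant –COOH: carbonyl C bonded to C and –OH → carboxylic acid.
pendant –OCH3: C–O–C with sp³ C, no adjacent C=O → ether.
pendant –COCH3: carbonyl C bonded to two carbons → ketone.
–C(=O)OCH3: carbonyl C bonded to C and to –OCH3 → ester (not ketone + ether).

amide, carboxylic acid, ester, ether, ketone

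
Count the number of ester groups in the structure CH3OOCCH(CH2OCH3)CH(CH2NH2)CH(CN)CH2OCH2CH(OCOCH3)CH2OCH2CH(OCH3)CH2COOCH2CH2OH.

Taking each segment in turn:
  CH3OOC: CH3O–C(=O)–: carbonyl C bonded to C and to –OCH3 → ester (not ketone + ether).
  CH(CH2OCH3): pendant –CH2OCH3: C–O–C linkage → ether.
  CH(CH2NH2): pendant –CH2NH2: N on sp³ C, no adjacent C=O → amine.
  CH(CN): pendant –C≡N: nitrile.
  CH2OCH2: C–O–C with sp³ carbons on both sides and no adjacent C=O → ether.
  CH(OCOCH3): pendant –OC(=O)CH3: an acyloxy group → ester.
  CH2OCH2: C–O–C with sp³ carbons on both sides and no adjacent C=O → ether.
  CH(OCH3): pendant –OCH3: C–O–C with sp³ C, no adjacent C=O → ether.
  CH2COOCH2: –C(=O)–O–C with C on the carbonyl side → ester.
  CH2OH: –OH on an sp³ carbon → alcohol.
Ester appears at: CH3OOC, CH(OCOCH3), CH2COOCH2 → 3.

3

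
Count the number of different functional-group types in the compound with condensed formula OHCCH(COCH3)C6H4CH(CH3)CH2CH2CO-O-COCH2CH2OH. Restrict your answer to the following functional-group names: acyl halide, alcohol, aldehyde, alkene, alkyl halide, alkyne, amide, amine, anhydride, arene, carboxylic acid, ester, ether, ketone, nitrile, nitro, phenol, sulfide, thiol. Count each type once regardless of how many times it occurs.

terminal –CHO: carbonyl C bonded to H and C → aldehyde.
pendant –COCH3: carbonyl C bonded to two carbons → ketone.
para-disubstituted benzene ring → arene.
two acyl groups sharing one oxygen, –C(=O)–O–C(=O)– → anhydride.
–OH on an sp³ carbon → alcohol.
Distinct types present: alcohol, aldehyde, anhydride, arene, ketone.

5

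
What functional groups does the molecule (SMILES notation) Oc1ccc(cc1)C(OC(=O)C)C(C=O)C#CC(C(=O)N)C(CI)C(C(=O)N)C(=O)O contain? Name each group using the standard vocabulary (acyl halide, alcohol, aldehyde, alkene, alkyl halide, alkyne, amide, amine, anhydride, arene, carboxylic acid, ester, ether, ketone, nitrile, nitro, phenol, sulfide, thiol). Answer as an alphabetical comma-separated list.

aldehyde, alkyl halide, alkyne, amide, arene, carboxylic acid, ester, phenol

Working along the chain:
  HOC6H4: –OH attached directly to an aromatic ring → phenol (not alcohol); the ring itself is an arene.
  CH(OCOCH3): pendant –OC(=O)CH3: an acyloxy group → ester.
  CH(CHO): pendant –CHO: carbonyl C bonded to C and H → aldehyde.
  C≡C: C≡C triple bond → alkyne.
  CH(CONH2): pendant –CONH2: carbonyl C bonded to C and N → amide.
  CH(CH2I): pendant –CH2X: halogen on sp³ carbon → alkyl halide.
  CH(CONH2): pendant –CONH2: carbonyl C bonded to C and N → amide.
  COOH: –COOH: carbonyl C bonded to –OH and C → carboxylic acid (the –OH is not a separate alcohol).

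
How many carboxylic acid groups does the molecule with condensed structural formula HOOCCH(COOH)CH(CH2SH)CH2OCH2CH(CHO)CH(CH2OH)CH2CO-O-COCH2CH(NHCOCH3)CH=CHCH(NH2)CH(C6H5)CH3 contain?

–COOH: carbonyl C bonded to –OH and C → carboxylic acid (the –OH is not a separate alcohol).
pendant –COOH: carbonyl C bonded to C and –OH → carboxylic acid.
pendant –CH2SH → thiol.
C–O–C with sp³ carbons on both sides and no adjacent C=O → ether.
pendant –CHO: carbonyl C bonded to C and H → aldehyde.
pendant –CH2OH on an sp³ backbone C → alcohol.
two acyl groups sharing one oxygen, –C(=O)–O–C(=O)– → anhydride.
pendant –NHC(=O)CH3: N bonded to a carbonyl → amide (not amine).
C=C double bond → alkene.
–NH2 on an sp³ carbon with no adjacent C=O → amine.
pendant –C6H5: benzene ring → arene.
Carboxylic acid appears at: HOOC, CH(COOH) → 2.

2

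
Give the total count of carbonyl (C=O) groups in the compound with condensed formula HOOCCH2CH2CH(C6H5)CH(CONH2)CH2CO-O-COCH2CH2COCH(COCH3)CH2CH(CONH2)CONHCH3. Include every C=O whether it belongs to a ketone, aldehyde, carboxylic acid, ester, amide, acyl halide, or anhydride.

HOOC: carboxylic acid, 1 C=O (running total 1).
CH(CONH2): amide, 1 C=O (running total 2).
CH2CO-O-COCH2: anhydride, 2 C=O (running total 4).
CO: ketone, 1 C=O (running total 5).
CH(COCH3): ketone, 1 C=O (running total 6).
CH(CONH2): amide, 1 C=O (running total 7).
CONHCH3: amide, 1 C=O (running total 8).

8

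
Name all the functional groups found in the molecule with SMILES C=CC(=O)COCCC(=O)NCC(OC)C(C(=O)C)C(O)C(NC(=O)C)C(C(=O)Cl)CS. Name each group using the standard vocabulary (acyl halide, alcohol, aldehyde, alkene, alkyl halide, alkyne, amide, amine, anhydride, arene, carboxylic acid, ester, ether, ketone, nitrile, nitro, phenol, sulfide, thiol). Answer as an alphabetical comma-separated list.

C=C double bond → alkene.
–C(=O)– with carbon on both sides → ketone.
C–O–C with sp³ carbons on both sides and no adjacent C=O → ether.
–C(=O)–N– linkage → amide (the N is not an amine).
pendant –OCH3: C–O–C with sp³ C, no adjacent C=O → ether.
pendant –COCH3: carbonyl C bonded to two carbons → ketone.
–OH on an sp³ carbon → alcohol (secondary).
pendant –NHC(=O)CH3: N bonded to a carbonyl → amide (not amine).
pendant –C(=O)X: carbonyl C bonded to C and halogen → acyl halide.
–SH on an sp³ carbon → thiol.

acyl halide, alcohol, alkene, amide, ether, ketone, thiol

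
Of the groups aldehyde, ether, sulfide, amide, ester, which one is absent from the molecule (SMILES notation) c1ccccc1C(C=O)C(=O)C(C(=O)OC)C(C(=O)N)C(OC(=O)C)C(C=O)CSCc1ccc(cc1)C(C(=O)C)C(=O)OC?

ether

aldehyde: present (CH(CHO) — pendant –CHO: carbonyl C bonded to C and H → aldehyde).
ester: present (CH(COOCH3) — pendant –COOCH3: carbonyl C bonded to C and –OCH3 → ester).
sulfide: present (CH2SCH2 — C–S–C linkage → sulfide (thioether)).
amide: present (CH(CONH2) — pendant –CONH2: carbonyl C bonded to C and N → amide).
ether: absent. In each of CH(COOCH3), CH(OCOCH3) and COOCH3, the C–O–C oxygen is adjacent to a C=O, so it belongs to an ester, not an ether.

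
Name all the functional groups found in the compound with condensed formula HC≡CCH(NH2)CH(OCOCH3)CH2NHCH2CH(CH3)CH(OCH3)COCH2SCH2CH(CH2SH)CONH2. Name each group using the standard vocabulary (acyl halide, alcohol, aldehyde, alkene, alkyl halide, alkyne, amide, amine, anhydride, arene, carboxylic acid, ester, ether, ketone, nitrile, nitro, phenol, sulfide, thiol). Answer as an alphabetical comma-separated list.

alkyne, amide, amine, ester, ether, ketone, sulfide, thiol

C≡C triple bond → alkyne.
–NH2 on an sp³ carbon with no adjacent C=O → amine.
pendant –OC(=O)CH3: an acyloxy group → ester.
C–N–C with sp³ carbons and no adjacent C=O → amine (secondary).
pendant –OCH3: C–O–C with sp³ C, no adjacent C=O → ether.
–C(=O)– with carbon on both sides → ketone.
C–S–C linkage → sulfide (thioether).
pendant –CH2SH → thiol.
–C(=O)NH2: carbonyl C bonded to C and to N → amide (the N is not a separate amine).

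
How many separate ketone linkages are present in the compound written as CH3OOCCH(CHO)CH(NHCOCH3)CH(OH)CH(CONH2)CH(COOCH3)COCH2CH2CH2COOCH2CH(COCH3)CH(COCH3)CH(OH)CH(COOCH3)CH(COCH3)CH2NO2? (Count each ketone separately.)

4

CH3O–C(=O)–: carbonyl C bonded to C and to –OCH3 → ester (not ketone + ether).
pendant –CHO: carbonyl C bonded to C and H → aldehyde.
pendant –NHC(=O)CH3: N bonded to a carbonyl → amide (not amine).
–OH on an sp³ carbon → alcohol (secondary).
pendant –CONH2: carbonyl C bonded to C and N → amide.
pendant –COOCH3: carbonyl C bonded to C and –OCH3 → ester.
–C(=O)– with carbon on both sides → ketone.
–C(=O)–O–C with C on the carbonyl side → ester.
pendant –COCH3: carbonyl C bonded to two carbons → ketone.
pendant –COCH3: carbonyl C bonded to two carbons → ketone.
–OH on an sp³ carbon → alcohol (secondary).
pendant –COOCH3: carbonyl C bonded to C and –OCH3 → ester.
pendant –COCH3: carbonyl C bonded to two carbons → ketone.
–NO2 on carbon → nitro group.
Ketone appears at: CO, CH(COCH3), CH(COCH3), CH(COCH3) → 4.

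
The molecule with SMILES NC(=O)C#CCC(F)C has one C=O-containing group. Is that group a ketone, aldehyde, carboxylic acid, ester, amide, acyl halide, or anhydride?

The carbonyl is in the H2NCO segment: –C(=O)NH2: carbonyl C bonded to C and to N → amide (the N is not a separate amine).

amide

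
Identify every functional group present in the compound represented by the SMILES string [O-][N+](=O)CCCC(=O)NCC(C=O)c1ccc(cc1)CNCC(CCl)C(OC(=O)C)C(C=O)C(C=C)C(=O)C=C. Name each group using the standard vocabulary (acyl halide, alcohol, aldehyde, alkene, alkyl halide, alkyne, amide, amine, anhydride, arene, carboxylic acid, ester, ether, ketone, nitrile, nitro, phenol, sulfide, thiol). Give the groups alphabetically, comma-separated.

aldehyde, alkene, alkyl halide, amide, amine, arene, ester, ketone, nitro

–NO2 on carbon → nitro group.
–C(=O)–N– linkage → amide (the N is not an amine).
pendant –CHO: carbonyl C bonded to C and H → aldehyde.
para-disubstituted benzene ring → arene.
C–N–C with sp³ carbons and no adjacent C=O → amine (secondary).
pendant –CH2X: halogen on sp³ carbon → alkyl halide.
pendant –OC(=O)CH3: an acyloxy group → ester.
pendant –CHO: carbonyl C bonded to C and H → aldehyde.
pendant –CH=CH2: C=C double bond → alkene.
–C(=O)– with carbon on both sides → ketone.
C=C double bond → alkene.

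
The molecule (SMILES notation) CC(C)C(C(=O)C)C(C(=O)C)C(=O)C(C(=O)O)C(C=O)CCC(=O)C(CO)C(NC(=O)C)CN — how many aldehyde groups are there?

1

Reading the structure from left to right:
  CH(COCH3): pendant –COCH3: carbonyl C bonded to two carbons → ketone.
  CH(COCH3): pendant –COCH3: carbonyl C bonded to two carbons → ketone.
  CO: –C(=O)– with carbon on both sides → ketone.
  CH(COOH): pendant –COOH: carbonyl C bonded to C and –OH → carboxylic acid.
  CH(CHO): pendant –CHO: carbonyl C bonded to C and H → aldehyde.
  CO: –C(=O)– with carbon on both sides → ketone.
  CH(CH2OH): pendant –CH2OH on an sp³ backbone C → alcohol.
  CH(NHCOCH3): pendant –NHC(=O)CH3: N bonded to a carbonyl → amide (not amine).
  CH2NH2: –NH2 on an sp³ carbon with no adjacent C=O → amine.
Aldehyde appears at: CH(CHO) → 1.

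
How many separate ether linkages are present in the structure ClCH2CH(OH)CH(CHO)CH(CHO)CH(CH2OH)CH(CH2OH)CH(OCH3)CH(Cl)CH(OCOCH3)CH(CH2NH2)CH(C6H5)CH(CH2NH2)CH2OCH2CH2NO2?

2

Working along the chain:
  ClCH2: halogen on an sp³ carbon → alkyl halide.
  CH(OH): –OH on an sp³ carbon → alcohol (secondary).
  CH(CHO): pendant –CHO: carbonyl C bonded to C and H → aldehyde.
  CH(CHO): pendant –CHO: carbonyl C bonded to C and H → aldehyde.
  CH(CH2OH): pendant –CH2OH on an sp³ backbone C → alcohol.
  CH(CH2OH): pendant –CH2OH on an sp³ backbone C → alcohol.
  CH(OCH3): pendant –OCH3: C–O–C with sp³ C, no adjacent C=O → ether.
  CH(Cl): halogen on an sp³ carbon → alkyl halide.
  CH(OCOCH3): pendant –OC(=O)CH3: an acyloxy group → ester.
  CH(CH2NH2): pendant –CH2NH2: N on sp³ C, no adjacent C=O → amine.
  CH(C6H5): pendant –C6H5: benzene ring → arene.
  CH(CH2NH2): pendant –CH2NH2: N on sp³ C, no adjacent C=O → amine.
  CH2OCH2: C–O–C with sp³ carbons on both sides and no adjacent C=O → ether.
  CH2NO2: –NO2 on carbon → nitro group.
Ether appears at: CH(OCH3), CH2OCH2 → 2.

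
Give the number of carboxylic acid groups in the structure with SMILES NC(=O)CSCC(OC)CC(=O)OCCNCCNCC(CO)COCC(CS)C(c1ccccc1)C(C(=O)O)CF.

–C(=O)NH2: carbonyl C bonded to C and to N → amide (the N is not a separate amine).
C–S–C linkage → sulfide (thioether).
pendant –OCH3: C–O–C with sp³ C, no adjacent C=O → ether.
–C(=O)–O–C with C on the carbonyl side → ester.
C–N–C with sp³ carbons and no adjacent C=O → amine (secondary).
C–N–C with sp³ carbons and no adjacent C=O → amine (secondary).
pendant –CH2OH on an sp³ backbone C → alcohol.
C–O–C with sp³ carbons on both sides and no adjacent C=O → ether.
pendant –CH2SH → thiol.
pendant –C6H5: benzene ring → arene.
pendant –COOH: carbonyl C bonded to C and –OH → carboxylic acid.
halogen on an sp³ carbon → alkyl halide.
Carboxylic acid appears at: CH(COOH) → 1.

1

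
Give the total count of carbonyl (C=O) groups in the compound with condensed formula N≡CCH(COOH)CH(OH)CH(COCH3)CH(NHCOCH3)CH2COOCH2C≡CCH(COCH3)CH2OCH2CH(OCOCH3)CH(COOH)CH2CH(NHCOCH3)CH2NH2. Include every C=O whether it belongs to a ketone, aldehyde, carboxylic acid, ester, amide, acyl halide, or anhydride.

8

CH(COOH): carboxylic acid, 1 C=O (running total 1).
CH(COCH3): ketone, 1 C=O (running total 2).
CH(NHCOCH3): amide, 1 C=O (running total 3).
CH2COOCH2: ester, 1 C=O (running total 4).
CH(COCH3): ketone, 1 C=O (running total 5).
CH(OCOCH3): ester, 1 C=O (running total 6).
CH(COOH): carboxylic acid, 1 C=O (running total 7).
CH(NHCOCH3): amide, 1 C=O (running total 8).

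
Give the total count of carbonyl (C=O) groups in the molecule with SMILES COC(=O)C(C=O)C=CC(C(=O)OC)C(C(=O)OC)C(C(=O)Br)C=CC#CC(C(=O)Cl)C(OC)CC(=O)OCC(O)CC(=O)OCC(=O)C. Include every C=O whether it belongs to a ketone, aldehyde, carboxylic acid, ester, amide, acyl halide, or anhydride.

9

CH3OOC: ester, 1 C=O (running total 1).
CH(CHO): aldehyde, 1 C=O (running total 2).
CH(COOCH3): ester, 1 C=O (running total 3).
CH(COOCH3): ester, 1 C=O (running total 4).
CH(COBr): acyl halide, 1 C=O (running total 5).
CH(COCl): acyl halide, 1 C=O (running total 6).
CH2COOCH2: ester, 1 C=O (running total 7).
CH2COOCH2: ester, 1 C=O (running total 8).
CO: ketone, 1 C=O (running total 9).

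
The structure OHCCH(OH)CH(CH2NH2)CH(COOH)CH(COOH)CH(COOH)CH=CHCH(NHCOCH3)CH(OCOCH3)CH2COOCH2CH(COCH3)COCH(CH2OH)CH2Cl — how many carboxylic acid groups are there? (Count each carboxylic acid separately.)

terminal –CHO: carbonyl C bonded to H and C → aldehyde.
–OH on an sp³ carbon → alcohol (secondary).
pendant –CH2NH2: N on sp³ C, no adjacent C=O → amine.
pendant –COOH: carbonyl C bonded to C and –OH → carboxylic acid.
pendant –COOH: carbonyl C bonded to C and –OH → carboxylic acid.
pendant –COOH: carbonyl C bonded to C and –OH → carboxylic acid.
C=C double bond → alkene.
pendant –NHC(=O)CH3: N bonded to a carbonyl → amide (not amine).
pendant –OC(=O)CH3: an acyloxy group → ester.
–C(=O)–O–C with C on the carbonyl side → ester.
pendant –COCH3: carbonyl C bonded to two carbons → ketone.
–C(=O)– with carbon on both sides → ketone.
pendant –CH2OH on an sp³ backbone C → alcohol.
halogen on an sp³ carbon → alkyl halide.
Carboxylic acid appears at: CH(COOH), CH(COOH), CH(COOH) → 3.

3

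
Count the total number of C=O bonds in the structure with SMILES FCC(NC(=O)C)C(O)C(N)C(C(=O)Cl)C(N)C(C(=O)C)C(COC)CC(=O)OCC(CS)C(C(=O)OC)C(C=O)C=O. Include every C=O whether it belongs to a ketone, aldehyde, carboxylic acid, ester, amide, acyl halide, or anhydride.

7

CH(NHCOCH3): amide, 1 C=O (running total 1).
CH(COCl): acyl halide, 1 C=O (running total 2).
CH(COCH3): ketone, 1 C=O (running total 3).
CH2COOCH2: ester, 1 C=O (running total 4).
CH(COOCH3): ester, 1 C=O (running total 5).
CH(CHO): aldehyde, 1 C=O (running total 6).
CHO: aldehyde, 1 C=O (running total 7).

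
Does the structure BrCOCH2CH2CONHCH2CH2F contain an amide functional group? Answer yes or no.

Working along the chain:
  BrCO: –C(=O)Br: carbonyl C bonded to C and to a halogen → acyl halide (not alkyl halide).
  CH2CONHCH2: –C(=O)–N– linkage → amide (the N is not an amine).
  CH2F: halogen on an sp³ carbon → alkyl halide.
The CH2CONHCH2 segment supplies the amide: –C(=O)–N– linkage → amide (the N is not an amine).

yes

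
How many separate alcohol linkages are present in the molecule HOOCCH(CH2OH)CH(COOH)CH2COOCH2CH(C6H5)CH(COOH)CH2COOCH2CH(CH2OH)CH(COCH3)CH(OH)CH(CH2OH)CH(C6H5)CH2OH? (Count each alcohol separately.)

5

–COOH: carbonyl C bonded to –OH and C → carboxylic acid (the –OH is not a separate alcohol).
pendant –CH2OH on an sp³ backbone C → alcohol.
pendant –COOH: carbonyl C bonded to C and –OH → carboxylic acid.
–C(=O)–O–C with C on the carbonyl side → ester.
pendant –C6H5: benzene ring → arene.
pendant –COOH: carbonyl C bonded to C and –OH → carboxylic acid.
–C(=O)–O–C with C on the carbonyl side → ester.
pendant –CH2OH on an sp³ backbone C → alcohol.
pendant –COCH3: carbonyl C bonded to two carbons → ketone.
–OH on an sp³ carbon → alcohol (secondary).
pendant –CH2OH on an sp³ backbone C → alcohol.
pendant –C6H5: benzene ring → arene.
–OH on an sp³ carbon → alcohol.
Alcohol appears at: CH(CH2OH), CH(CH2OH), CH(OH), CH(CH2OH), CH2OH → 5.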